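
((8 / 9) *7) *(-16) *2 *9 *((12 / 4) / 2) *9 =-24192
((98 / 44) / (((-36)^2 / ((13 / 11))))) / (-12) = -637 / 3763584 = -0.00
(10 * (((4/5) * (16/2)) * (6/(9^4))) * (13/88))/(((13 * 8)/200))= 400/24057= 0.02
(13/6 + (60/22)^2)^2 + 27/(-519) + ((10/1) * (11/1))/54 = 25778201759/273552444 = 94.23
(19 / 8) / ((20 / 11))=1.31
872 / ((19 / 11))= 9592 / 19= 504.84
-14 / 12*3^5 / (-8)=567 / 16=35.44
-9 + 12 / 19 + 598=11203 / 19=589.63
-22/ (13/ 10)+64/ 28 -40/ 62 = -43112/ 2821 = -15.28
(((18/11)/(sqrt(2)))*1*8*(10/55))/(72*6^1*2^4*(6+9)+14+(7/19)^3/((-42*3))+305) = 17778528*sqrt(2)/1553630863169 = 0.00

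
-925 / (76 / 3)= -2775 / 76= -36.51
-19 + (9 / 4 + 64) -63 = -63 / 4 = -15.75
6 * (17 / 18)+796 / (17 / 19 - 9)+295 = 46768 / 231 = 202.46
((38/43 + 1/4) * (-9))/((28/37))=-64935/4816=-13.48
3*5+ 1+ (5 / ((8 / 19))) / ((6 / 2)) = 479 / 24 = 19.96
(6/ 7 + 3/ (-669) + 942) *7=1471793/ 223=6599.97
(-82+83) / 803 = 0.00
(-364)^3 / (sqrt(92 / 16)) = -96457088*sqrt(23) / 23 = -20112693.19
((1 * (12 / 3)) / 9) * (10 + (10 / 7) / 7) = 2000 / 441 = 4.54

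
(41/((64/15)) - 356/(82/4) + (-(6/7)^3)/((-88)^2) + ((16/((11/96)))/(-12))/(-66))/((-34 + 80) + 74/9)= -7429668591/53145089536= -0.14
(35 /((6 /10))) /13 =175 /39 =4.49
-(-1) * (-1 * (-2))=2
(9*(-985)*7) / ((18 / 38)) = -131005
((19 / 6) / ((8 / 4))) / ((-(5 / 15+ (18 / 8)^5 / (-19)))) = 92416 / 157691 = 0.59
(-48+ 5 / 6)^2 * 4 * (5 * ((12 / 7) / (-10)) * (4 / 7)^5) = -164022272 / 352947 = -464.72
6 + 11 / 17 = 113 / 17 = 6.65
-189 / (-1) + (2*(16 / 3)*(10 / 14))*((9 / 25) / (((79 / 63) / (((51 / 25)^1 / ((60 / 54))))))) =9530163 / 49375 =193.02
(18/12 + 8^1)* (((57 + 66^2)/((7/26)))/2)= 1090011/14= 77857.93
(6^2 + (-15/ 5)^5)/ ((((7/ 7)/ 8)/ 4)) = -6624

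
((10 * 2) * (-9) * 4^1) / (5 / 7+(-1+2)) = -420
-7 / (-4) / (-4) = -7 / 16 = -0.44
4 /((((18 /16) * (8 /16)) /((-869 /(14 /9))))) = -27808 /7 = -3972.57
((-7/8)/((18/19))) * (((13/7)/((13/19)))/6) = -361/864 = -0.42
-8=-8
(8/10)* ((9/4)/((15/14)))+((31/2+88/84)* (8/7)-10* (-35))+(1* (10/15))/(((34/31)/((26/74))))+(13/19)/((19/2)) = 309489038381/834478575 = 370.88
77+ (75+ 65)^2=19677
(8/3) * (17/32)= 17/12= 1.42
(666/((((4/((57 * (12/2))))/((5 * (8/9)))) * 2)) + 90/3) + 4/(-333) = 42147806/333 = 126569.99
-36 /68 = -9 /17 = -0.53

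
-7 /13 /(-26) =7 /338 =0.02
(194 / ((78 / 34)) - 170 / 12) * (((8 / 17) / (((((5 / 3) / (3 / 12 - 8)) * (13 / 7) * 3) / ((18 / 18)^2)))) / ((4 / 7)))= -490637 / 10140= -48.39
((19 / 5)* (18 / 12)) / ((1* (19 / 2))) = 3 / 5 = 0.60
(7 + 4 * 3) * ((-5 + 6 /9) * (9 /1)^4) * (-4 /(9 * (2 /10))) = 1200420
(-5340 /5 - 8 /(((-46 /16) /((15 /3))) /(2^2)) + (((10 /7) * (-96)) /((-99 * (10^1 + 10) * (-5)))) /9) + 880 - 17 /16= -510348413 /3825360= -133.41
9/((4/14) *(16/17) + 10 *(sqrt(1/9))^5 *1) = 260253/8966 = 29.03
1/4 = 0.25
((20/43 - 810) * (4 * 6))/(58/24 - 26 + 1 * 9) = 2005056/1505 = 1332.26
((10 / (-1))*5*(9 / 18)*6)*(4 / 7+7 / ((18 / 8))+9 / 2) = -25775 / 21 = -1227.38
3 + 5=8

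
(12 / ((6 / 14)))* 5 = 140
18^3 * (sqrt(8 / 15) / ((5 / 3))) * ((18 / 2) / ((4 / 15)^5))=17055599.04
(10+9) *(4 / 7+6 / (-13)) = 190 / 91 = 2.09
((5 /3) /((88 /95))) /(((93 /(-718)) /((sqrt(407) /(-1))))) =170525*sqrt(407) /12276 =280.24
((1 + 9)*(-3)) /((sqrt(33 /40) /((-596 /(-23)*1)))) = -855.88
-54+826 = 772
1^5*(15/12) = 5/4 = 1.25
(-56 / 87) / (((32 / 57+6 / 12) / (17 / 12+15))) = -104804 / 10527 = -9.96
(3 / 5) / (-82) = -3 / 410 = -0.01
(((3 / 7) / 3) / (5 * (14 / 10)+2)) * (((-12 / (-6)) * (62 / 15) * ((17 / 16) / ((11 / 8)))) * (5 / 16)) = 527 / 16632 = 0.03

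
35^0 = 1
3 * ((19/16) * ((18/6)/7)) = 171/112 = 1.53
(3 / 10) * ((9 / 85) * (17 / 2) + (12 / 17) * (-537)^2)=103813299 / 1700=61066.65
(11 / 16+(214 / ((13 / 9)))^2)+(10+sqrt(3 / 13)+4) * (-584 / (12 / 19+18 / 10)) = 1658628835 / 89232 - 55480 * sqrt(39) / 3003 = 18472.45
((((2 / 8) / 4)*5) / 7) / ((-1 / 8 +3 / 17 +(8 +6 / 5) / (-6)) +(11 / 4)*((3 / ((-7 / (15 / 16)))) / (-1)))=-5100 / 43063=-0.12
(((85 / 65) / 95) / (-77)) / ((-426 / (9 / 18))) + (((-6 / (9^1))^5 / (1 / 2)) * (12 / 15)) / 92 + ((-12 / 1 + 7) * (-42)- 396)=-28075559744593 / 150942011220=-186.00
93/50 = 1.86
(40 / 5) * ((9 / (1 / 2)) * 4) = 576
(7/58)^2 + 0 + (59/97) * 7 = 1394085/326308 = 4.27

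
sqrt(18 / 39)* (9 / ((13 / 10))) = 90* sqrt(78) / 169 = 4.70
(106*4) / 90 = 212 / 45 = 4.71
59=59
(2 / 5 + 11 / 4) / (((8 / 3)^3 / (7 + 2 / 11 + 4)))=209223 / 112640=1.86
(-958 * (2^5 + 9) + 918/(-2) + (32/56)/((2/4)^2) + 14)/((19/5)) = -1390225/133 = -10452.82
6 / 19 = 0.32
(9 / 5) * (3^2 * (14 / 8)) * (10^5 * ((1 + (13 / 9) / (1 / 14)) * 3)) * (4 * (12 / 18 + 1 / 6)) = 601650000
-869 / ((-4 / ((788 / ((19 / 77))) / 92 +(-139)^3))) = -509929345123 / 874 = -583443186.64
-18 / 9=-2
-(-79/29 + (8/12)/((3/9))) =21/29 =0.72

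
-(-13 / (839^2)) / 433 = 13 / 304797793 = 0.00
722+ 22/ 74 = 26725/ 37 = 722.30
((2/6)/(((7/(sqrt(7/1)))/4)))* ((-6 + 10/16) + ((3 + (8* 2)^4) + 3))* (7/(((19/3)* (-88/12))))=-142989* sqrt(7)/76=-4977.81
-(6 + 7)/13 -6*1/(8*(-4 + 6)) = -11/8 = -1.38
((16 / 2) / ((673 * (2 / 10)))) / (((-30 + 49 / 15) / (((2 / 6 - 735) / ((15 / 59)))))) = 5201440 / 809619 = 6.42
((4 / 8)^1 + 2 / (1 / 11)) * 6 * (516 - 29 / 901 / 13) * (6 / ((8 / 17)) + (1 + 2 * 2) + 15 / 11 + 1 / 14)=4821292936485 / 3607604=1336425.21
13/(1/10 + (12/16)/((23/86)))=1495/334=4.48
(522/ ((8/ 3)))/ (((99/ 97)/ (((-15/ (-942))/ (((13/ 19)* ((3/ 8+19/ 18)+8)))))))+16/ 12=851783/ 471471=1.81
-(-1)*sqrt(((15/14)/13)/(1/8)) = 2*sqrt(1365)/91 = 0.81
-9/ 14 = -0.64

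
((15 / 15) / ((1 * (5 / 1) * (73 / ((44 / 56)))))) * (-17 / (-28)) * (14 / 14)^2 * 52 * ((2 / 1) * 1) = 2431 / 17885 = 0.14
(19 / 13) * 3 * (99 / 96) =1881 / 416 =4.52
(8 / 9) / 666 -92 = -275720 / 2997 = -92.00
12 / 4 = 3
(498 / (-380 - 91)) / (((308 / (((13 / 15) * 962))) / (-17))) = 8822983 / 181335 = 48.66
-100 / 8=-25 / 2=-12.50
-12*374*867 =-3891096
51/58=0.88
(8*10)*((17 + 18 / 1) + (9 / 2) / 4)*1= 2890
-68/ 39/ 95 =-68/ 3705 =-0.02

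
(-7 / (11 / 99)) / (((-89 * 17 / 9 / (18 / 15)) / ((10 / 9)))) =756 / 1513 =0.50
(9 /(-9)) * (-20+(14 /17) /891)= 302926 /15147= 20.00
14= 14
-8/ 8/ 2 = -1/ 2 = -0.50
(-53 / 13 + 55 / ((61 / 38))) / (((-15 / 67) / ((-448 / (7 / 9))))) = 307925568 / 3965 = 77660.93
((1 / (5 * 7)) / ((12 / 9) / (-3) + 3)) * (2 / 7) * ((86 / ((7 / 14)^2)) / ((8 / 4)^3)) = 774 / 5635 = 0.14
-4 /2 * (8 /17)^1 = -16 /17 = -0.94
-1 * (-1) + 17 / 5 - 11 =-33 / 5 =-6.60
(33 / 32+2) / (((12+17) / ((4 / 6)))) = 97 / 1392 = 0.07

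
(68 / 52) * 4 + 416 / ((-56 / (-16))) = 11292 / 91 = 124.09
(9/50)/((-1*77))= -9/3850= -0.00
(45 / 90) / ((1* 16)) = 1 / 32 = 0.03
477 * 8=3816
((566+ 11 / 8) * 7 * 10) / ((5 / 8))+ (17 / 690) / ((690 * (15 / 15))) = 30254250617 / 476100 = 63546.00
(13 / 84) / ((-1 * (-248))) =13 / 20832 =0.00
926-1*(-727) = 1653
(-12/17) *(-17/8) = 3/2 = 1.50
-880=-880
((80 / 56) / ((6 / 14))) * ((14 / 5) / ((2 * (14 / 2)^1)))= 2 / 3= 0.67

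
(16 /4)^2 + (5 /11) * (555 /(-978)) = 56451 /3586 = 15.74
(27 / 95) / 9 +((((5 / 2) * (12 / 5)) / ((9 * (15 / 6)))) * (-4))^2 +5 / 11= 76364 / 47025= 1.62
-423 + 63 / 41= -17280 / 41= -421.46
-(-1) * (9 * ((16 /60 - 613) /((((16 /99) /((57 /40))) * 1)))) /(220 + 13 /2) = -51864813 /241600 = -214.67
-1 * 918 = -918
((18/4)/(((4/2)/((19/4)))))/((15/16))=57/5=11.40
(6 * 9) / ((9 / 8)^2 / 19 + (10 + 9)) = 65664 / 23185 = 2.83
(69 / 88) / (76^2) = 69 / 508288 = 0.00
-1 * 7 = -7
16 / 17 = 0.94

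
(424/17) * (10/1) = 4240/17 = 249.41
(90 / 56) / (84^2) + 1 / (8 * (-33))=-2579 / 724416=-0.00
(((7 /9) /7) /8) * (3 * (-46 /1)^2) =529 /6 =88.17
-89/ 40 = -2.22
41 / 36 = 1.14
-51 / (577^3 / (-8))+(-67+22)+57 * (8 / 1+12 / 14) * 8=5370540625437 / 1344700231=3993.86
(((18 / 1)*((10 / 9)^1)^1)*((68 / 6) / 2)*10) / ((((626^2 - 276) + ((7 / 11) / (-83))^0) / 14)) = 6800 / 167829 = 0.04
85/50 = 17/10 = 1.70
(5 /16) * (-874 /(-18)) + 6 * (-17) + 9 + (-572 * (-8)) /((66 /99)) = 977209 /144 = 6786.17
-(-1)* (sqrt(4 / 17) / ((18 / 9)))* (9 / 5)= 9* sqrt(17) / 85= 0.44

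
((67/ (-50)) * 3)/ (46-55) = 67/ 150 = 0.45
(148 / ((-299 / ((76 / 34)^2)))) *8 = -1709696 / 86411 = -19.79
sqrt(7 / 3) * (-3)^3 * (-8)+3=3+72 * sqrt(21)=332.95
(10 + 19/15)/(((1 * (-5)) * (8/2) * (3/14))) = -2.63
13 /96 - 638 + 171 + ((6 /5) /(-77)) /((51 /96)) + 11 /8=-292494847 /628320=-465.52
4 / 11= 0.36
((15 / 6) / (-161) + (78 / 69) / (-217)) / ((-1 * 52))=9 / 22568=0.00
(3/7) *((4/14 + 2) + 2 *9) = 426/49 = 8.69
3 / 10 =0.30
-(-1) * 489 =489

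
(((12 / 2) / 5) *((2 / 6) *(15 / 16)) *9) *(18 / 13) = 243 / 52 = 4.67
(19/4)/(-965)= -19/3860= -0.00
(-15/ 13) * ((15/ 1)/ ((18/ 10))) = -125/ 13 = -9.62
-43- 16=-59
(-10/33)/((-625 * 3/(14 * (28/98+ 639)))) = 716/495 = 1.45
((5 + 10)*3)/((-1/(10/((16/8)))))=-225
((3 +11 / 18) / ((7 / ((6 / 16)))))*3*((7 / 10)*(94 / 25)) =1.53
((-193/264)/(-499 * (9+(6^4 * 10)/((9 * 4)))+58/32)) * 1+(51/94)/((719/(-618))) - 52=-172370934957847/3285362590323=-52.47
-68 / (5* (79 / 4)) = -272 / 395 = -0.69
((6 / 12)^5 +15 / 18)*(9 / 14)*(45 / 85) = 2241 / 7616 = 0.29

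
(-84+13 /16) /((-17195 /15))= 3993 /55024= 0.07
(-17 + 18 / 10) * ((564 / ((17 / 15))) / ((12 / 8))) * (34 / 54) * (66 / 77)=-57152 / 21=-2721.52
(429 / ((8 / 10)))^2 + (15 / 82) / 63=3961482565 / 13776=287564.07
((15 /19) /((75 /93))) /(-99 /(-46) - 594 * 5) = -1426 /4323165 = -0.00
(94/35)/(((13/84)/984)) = 1109952/65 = 17076.18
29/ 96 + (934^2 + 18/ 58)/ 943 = 2429433031/ 2625312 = 925.39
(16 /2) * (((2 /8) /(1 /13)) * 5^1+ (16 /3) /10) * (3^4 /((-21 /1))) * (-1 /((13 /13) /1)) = 18126 /35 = 517.89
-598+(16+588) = 6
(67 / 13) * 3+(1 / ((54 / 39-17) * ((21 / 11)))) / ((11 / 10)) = 855173 / 55419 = 15.43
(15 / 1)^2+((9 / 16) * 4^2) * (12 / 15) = 232.20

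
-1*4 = -4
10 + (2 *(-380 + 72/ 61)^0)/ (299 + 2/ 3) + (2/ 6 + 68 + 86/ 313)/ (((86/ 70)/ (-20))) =-40178162408/ 36298923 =-1106.87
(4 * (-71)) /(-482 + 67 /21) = 5964 /10055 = 0.59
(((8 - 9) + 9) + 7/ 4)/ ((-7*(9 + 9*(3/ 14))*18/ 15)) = -65/ 612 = -0.11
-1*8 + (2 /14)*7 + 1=-6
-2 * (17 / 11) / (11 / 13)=-442 / 121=-3.65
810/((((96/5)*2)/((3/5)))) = 405/32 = 12.66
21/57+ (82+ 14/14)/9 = 1640/171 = 9.59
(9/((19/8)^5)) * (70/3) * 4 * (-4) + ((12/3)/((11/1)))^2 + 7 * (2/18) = -117445608611/2696471811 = -43.56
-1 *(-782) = 782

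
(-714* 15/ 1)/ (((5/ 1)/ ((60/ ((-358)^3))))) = 16065/ 5735339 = 0.00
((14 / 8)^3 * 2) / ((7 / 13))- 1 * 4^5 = -32131 / 32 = -1004.09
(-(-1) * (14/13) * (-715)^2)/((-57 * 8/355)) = -97722625/228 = -428608.00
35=35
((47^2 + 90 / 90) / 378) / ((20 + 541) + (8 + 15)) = 1105 / 110376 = 0.01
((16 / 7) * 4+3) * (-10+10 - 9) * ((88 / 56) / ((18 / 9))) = -8415 / 98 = -85.87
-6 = -6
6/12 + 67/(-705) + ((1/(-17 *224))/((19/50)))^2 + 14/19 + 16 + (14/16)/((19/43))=17642702749073/922635598080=19.12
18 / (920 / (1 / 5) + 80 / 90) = 0.00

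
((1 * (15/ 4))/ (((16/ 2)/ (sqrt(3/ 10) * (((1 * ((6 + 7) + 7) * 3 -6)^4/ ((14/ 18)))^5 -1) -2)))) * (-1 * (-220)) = -825/ 4 + 433083549822625895381277739795522605395805 * sqrt(30)/ 268912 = 8821087549914644401837471000000000000.00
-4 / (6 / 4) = -8 / 3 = -2.67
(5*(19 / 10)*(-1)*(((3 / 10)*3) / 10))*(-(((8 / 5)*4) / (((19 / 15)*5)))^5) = 9172942848 / 10181328125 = 0.90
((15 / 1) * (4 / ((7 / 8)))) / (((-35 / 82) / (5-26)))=23616 / 7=3373.71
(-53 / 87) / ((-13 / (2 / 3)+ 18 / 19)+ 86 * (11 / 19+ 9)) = -2014 / 2662113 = -0.00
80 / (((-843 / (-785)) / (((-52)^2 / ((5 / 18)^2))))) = 733584384 / 281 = 2610620.58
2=2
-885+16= -869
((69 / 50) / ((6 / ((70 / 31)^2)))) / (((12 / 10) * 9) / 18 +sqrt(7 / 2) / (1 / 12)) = -5635 / 4033317 +56350 * sqrt(14) / 4033317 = 0.05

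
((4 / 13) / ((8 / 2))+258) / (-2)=-3355 / 26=-129.04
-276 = -276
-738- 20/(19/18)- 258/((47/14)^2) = -32730630/41971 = -779.84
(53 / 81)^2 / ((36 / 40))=28090 / 59049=0.48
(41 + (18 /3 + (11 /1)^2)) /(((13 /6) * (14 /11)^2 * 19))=4356 /1729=2.52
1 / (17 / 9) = 0.53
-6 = -6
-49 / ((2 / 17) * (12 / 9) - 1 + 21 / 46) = 114954 / 907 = 126.74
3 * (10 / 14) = 15 / 7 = 2.14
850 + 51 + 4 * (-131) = 377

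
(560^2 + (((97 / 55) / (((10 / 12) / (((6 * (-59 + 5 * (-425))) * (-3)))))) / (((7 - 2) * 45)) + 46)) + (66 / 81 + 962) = 58467900002 / 185625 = 314978.59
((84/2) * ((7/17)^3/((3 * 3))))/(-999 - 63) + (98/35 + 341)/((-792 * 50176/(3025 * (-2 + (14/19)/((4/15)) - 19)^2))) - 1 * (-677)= 61871189249470471/92580533010432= 668.30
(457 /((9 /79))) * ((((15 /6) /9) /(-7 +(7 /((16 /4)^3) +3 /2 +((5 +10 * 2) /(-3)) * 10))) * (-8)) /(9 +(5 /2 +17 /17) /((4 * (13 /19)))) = 961206272 /98336241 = 9.77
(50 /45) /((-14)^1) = -5 /63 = -0.08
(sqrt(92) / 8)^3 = 23 * sqrt(23) / 64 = 1.72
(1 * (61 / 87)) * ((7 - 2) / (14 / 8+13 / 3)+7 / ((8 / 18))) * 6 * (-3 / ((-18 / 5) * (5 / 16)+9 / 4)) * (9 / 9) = -393572 / 2117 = -185.91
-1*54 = -54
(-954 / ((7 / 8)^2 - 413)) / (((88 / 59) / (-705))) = -317453040 / 290213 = -1093.86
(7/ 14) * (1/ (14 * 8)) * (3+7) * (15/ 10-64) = -625/ 224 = -2.79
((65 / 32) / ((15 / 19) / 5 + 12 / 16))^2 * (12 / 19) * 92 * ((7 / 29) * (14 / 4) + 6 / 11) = 71203925 / 176088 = 404.37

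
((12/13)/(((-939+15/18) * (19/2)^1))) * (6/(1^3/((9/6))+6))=-0.00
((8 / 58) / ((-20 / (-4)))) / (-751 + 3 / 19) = -38 / 1034285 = -0.00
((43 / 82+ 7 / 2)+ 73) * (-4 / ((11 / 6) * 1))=-75792 / 451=-168.05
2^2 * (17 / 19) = 68 / 19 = 3.58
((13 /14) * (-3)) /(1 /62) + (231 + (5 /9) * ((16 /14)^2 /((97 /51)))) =836536 /14259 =58.67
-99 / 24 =-33 / 8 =-4.12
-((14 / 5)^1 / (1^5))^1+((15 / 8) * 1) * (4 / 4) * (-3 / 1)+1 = -297 / 40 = -7.42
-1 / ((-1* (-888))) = -1 / 888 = -0.00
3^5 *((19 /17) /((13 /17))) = 4617 /13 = 355.15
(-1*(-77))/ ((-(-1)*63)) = 11/ 9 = 1.22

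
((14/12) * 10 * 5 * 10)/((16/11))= 9625/24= 401.04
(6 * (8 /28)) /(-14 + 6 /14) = -12 /95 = -0.13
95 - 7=88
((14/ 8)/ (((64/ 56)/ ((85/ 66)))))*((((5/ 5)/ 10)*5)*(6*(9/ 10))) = 7497/ 1408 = 5.32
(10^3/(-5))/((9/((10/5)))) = -400/9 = -44.44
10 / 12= 5 / 6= 0.83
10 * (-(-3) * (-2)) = -60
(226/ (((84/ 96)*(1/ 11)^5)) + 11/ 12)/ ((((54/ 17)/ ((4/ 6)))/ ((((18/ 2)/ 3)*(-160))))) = -2376030549640/ 567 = -4190530069.91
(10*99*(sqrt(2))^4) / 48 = 165 / 2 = 82.50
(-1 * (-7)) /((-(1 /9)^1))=-63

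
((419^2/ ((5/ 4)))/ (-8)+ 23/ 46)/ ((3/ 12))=-351112/ 5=-70222.40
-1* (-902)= 902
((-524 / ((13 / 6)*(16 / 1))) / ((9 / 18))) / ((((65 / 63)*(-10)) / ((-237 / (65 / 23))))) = -134961309 / 549250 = -245.72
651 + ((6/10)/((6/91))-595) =651/10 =65.10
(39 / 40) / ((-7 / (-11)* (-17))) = -429 / 4760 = -0.09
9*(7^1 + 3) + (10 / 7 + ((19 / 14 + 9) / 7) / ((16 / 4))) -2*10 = 28145 / 392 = 71.80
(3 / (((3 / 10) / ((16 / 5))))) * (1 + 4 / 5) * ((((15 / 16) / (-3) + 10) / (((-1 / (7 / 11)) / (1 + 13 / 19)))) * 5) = -624960 / 209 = -2990.24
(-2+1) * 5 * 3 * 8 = -120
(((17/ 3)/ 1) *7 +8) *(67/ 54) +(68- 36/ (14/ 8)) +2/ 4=60709/ 567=107.07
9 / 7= 1.29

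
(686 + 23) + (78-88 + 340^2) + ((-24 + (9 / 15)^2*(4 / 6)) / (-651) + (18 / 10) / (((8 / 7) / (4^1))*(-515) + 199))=76341617818 / 656425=116299.07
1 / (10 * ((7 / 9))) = 9 / 70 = 0.13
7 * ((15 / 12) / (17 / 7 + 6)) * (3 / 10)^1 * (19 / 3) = 931 / 472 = 1.97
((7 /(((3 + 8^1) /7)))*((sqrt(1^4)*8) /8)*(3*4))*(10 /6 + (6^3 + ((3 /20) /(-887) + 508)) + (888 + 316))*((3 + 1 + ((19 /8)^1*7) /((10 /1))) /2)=2279562001647 /7805600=292041.87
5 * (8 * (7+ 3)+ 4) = 420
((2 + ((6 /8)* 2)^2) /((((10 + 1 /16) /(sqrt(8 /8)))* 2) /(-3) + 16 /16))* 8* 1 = -816 /137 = -5.96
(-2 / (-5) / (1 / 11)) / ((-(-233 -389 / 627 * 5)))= 6897 / 370090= 0.02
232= 232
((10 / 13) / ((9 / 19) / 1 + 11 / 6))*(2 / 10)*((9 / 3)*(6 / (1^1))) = 4104 / 3419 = 1.20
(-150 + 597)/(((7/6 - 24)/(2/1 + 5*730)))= -71493.90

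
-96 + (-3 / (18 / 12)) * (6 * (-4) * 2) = 0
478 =478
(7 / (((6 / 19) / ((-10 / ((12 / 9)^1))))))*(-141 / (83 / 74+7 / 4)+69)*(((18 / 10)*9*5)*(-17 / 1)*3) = 273321783 / 20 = 13666089.15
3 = 3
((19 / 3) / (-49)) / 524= -19 / 77028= -0.00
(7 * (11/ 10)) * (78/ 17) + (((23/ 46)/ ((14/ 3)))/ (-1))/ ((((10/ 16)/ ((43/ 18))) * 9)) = 566836/ 16065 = 35.28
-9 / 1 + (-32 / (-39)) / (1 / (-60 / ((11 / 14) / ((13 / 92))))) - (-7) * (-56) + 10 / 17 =-1760251 / 4301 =-409.27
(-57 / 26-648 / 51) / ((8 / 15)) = -98775 / 3536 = -27.93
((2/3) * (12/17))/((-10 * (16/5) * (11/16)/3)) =-12/187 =-0.06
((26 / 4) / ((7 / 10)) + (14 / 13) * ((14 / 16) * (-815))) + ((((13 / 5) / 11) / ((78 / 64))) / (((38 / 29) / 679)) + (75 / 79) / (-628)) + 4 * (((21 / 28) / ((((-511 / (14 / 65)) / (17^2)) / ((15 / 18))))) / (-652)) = -110849531474567437 / 168413203538580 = -658.20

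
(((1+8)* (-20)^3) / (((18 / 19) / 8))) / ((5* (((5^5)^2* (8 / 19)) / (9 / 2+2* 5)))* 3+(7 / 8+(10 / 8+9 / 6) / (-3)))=-0.14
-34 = -34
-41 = -41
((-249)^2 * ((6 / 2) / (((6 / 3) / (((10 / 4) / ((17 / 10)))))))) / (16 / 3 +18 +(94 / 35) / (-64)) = 7812126000 / 1330403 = 5872.00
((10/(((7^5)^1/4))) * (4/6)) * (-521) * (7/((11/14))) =-83360/11319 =-7.36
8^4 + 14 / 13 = 53262 / 13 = 4097.08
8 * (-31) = -248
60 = 60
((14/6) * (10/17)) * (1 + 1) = 140/51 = 2.75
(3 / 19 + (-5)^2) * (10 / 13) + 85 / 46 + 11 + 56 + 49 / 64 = 32346497 / 363584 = 88.97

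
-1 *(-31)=31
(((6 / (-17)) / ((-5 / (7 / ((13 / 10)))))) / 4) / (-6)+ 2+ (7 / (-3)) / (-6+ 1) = 16249 / 6630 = 2.45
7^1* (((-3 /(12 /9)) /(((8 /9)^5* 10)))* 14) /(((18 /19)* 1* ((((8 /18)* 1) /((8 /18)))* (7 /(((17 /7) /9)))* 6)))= -706401 /2621440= -0.27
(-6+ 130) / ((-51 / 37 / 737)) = -3381356 / 51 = -66301.10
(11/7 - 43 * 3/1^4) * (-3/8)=669/14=47.79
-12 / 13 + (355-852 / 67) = 341.36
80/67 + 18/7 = 1766/469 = 3.77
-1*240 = -240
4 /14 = 2 /7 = 0.29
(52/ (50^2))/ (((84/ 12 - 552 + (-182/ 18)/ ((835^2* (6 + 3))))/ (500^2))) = -73417792500/ 7694749429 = -9.54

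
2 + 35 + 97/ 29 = 1170/ 29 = 40.34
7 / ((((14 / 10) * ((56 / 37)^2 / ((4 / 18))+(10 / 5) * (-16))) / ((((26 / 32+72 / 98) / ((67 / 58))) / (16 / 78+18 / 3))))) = -323816415 / 6508429312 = -0.05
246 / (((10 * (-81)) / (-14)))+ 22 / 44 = 1283 / 270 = 4.75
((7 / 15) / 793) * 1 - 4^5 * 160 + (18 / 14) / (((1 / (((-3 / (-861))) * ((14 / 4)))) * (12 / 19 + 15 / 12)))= -6152603722571 / 37552515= -163839.99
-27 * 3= -81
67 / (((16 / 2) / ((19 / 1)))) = 1273 / 8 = 159.12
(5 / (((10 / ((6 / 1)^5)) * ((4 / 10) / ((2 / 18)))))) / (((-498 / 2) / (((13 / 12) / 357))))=-130 / 9877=-0.01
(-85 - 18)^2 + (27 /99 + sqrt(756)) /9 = 2 * sqrt(21) /3 + 350098 /33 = 10612.09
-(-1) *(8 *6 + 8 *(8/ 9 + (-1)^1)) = 424/ 9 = 47.11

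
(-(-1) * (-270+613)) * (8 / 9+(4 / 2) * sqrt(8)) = 2744 / 9+1372 * sqrt(2) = 2245.19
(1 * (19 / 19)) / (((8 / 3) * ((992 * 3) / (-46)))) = -23 / 3968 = -0.01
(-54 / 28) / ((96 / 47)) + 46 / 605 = -235307 / 271040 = -0.87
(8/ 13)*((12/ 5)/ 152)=12/ 1235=0.01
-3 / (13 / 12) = -36 / 13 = -2.77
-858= -858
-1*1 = -1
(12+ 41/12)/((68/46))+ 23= 13639/408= 33.43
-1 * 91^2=-8281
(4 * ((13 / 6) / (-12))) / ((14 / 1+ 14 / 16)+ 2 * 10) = -52 / 2511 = -0.02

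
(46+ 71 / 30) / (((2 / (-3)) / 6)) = -4353 / 10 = -435.30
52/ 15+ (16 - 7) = 187/ 15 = 12.47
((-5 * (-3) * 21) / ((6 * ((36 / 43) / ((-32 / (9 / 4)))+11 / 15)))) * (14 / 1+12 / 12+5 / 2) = 18963000 / 13921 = 1362.19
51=51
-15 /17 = -0.88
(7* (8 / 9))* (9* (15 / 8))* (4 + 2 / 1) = 630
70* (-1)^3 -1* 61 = -131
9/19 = 0.47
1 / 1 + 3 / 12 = 5 / 4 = 1.25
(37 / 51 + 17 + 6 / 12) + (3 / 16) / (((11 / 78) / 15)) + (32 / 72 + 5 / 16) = 1048189 / 26928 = 38.93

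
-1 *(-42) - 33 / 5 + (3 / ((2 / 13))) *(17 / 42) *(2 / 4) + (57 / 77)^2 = 9461359 / 237160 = 39.89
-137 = -137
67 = 67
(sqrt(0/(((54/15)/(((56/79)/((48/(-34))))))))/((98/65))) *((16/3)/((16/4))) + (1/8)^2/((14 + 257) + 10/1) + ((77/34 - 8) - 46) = -15816911/305728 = -51.74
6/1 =6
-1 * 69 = -69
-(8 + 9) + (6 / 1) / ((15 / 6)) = -73 / 5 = -14.60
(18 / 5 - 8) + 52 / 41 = -642 / 205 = -3.13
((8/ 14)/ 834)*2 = 4/ 2919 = 0.00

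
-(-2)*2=4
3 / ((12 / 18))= 9 / 2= 4.50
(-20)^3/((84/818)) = -1636000/21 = -77904.76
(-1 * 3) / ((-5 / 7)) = 4.20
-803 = -803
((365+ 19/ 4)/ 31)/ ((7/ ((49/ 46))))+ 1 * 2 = 21761/ 5704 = 3.82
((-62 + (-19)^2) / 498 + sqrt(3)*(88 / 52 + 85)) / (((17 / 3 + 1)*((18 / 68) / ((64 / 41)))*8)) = 10166 / 153135 + 76636*sqrt(3) / 7995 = 16.67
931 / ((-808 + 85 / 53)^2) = 2615179 / 1826622121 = 0.00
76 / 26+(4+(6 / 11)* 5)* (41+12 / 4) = 3886 / 13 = 298.92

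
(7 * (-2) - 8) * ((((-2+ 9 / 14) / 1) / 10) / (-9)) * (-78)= 2717 / 105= 25.88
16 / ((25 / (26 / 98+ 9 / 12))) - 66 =-80054 / 1225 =-65.35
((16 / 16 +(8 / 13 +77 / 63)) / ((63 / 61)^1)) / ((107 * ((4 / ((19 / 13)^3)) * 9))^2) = 0.00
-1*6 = -6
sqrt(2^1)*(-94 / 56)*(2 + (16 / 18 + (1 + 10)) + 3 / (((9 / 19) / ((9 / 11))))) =-22184*sqrt(2) / 693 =-45.27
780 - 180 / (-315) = 5464 / 7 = 780.57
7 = 7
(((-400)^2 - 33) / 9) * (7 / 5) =1119769 / 45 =24883.76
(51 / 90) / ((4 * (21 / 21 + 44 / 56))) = 119 / 1500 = 0.08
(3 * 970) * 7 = 20370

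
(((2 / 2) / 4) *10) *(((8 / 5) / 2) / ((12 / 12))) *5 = 10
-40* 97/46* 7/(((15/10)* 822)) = -13580/28359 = -0.48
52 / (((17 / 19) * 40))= 247 / 170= 1.45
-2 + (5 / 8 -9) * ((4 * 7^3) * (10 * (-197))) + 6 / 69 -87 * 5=22635848.09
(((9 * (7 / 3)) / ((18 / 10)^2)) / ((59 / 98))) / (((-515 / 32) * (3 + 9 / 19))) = -1042720 / 5414607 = -0.19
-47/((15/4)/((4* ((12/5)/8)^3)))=-846/625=-1.35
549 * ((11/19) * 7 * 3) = 126819/19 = 6674.68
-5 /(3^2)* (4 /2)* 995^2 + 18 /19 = -188104588 /171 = -1100026.83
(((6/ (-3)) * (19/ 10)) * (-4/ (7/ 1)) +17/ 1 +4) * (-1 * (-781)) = 633391/ 35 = 18096.89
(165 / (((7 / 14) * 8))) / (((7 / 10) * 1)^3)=41250 / 343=120.26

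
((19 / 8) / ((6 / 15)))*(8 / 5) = 19 / 2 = 9.50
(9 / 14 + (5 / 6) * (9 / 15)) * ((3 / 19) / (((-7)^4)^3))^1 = 24 / 1840891197733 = 0.00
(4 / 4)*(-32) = -32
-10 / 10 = -1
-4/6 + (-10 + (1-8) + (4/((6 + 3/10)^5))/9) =-17.67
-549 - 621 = -1170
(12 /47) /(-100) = -0.00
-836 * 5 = -4180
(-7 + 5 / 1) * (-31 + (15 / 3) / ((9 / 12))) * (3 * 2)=292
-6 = -6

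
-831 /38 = -21.87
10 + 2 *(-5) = 0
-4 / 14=-2 / 7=-0.29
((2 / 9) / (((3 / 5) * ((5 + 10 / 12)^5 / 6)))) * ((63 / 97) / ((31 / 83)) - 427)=-126268416 / 902475875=-0.14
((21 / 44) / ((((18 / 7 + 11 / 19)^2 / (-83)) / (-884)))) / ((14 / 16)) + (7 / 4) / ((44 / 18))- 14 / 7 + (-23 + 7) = 62031082503 / 15449368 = 4015.12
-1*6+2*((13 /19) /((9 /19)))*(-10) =-314 /9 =-34.89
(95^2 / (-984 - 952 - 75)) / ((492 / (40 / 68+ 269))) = -41361575 / 16820004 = -2.46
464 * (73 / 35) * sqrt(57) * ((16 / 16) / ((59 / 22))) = 745184 * sqrt(57) / 2065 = 2724.46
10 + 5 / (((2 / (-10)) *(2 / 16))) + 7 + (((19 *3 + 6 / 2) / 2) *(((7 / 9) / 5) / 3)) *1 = -1633 / 9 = -181.44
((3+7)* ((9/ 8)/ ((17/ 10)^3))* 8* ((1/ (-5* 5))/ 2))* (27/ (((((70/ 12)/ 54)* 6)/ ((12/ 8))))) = -22.89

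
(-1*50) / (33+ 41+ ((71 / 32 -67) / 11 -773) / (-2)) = -7040 / 65253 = -0.11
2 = 2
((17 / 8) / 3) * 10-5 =25 / 12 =2.08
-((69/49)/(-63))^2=-529/1058841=-0.00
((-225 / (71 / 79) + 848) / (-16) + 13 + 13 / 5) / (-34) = 123557 / 193120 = 0.64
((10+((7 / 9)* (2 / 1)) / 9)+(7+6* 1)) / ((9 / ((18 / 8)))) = 1877 / 324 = 5.79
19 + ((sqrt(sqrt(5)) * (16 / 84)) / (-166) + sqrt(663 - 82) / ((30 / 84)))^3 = 19 + 8 * (-5 * 5^(1 / 4) + 12201 * sqrt(581))^3 / 661914925875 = 307419.92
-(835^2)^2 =-486122700625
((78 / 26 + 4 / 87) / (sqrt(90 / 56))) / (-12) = -53 * sqrt(35) / 1566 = -0.20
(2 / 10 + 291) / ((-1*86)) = -728 / 215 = -3.39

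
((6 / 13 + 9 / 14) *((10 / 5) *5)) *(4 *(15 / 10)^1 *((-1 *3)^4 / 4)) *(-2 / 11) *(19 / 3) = -1546695 / 1001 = -1545.15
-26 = -26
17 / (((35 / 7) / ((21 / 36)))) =119 / 60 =1.98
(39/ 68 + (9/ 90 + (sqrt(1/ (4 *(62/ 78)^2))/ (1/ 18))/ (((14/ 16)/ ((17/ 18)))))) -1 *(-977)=73034433/ 73780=989.89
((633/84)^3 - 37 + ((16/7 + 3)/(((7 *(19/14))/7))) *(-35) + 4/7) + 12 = 111440145/417088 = 267.19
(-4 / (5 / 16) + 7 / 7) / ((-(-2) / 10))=-59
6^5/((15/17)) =44064/5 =8812.80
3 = 3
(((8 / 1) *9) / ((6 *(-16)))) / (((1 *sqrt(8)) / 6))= -9 *sqrt(2) / 8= -1.59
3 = 3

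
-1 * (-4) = 4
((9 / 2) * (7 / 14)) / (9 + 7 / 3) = 27 / 136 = 0.20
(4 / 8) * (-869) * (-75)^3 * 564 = 103383843750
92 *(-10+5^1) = -460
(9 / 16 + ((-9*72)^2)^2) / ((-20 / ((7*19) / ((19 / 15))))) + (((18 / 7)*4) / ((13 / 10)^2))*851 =-70084833039012195 / 75712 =-925676683207.58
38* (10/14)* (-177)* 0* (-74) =0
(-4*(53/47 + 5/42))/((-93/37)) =182114/91791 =1.98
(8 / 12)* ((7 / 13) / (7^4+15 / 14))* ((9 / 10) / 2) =147 / 2185885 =0.00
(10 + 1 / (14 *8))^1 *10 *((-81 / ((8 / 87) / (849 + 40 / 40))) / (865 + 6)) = -16786834875 / 195104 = -86040.44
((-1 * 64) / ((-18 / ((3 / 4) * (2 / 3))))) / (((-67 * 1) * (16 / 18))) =-2 / 67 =-0.03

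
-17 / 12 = -1.42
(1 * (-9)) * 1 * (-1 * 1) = 9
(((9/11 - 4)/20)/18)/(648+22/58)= -203/14891976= -0.00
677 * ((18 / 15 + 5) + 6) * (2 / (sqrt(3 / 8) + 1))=660752 / 25 - 165188 * sqrt(6) / 25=10245.03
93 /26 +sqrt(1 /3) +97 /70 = sqrt(3) /3 +2258 /455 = 5.54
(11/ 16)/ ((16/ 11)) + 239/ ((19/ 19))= 61305/ 256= 239.47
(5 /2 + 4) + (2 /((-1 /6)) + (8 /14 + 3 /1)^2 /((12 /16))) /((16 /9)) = 913 /98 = 9.32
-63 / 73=-0.86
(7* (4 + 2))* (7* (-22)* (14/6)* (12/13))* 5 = -69655.38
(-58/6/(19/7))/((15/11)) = -2233/855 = -2.61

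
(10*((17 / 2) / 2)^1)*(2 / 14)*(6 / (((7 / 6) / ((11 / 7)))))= 16830 / 343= 49.07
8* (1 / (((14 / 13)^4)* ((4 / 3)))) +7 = 11.46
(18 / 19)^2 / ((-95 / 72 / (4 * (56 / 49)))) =-746496 / 240065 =-3.11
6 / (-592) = -3 / 296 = -0.01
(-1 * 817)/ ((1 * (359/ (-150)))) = 122550/ 359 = 341.36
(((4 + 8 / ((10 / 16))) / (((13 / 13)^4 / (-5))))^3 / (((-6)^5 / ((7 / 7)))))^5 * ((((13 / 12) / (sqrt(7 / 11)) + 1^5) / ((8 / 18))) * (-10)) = -176337998940740 * sqrt(77) / 19683- 379804920795440 / 6561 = -136502282336.80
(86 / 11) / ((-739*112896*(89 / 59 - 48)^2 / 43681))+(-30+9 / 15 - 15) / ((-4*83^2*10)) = 8607419296806727 / 54055614177140284800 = 0.00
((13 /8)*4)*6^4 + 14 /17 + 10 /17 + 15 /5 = 143283 /17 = 8428.41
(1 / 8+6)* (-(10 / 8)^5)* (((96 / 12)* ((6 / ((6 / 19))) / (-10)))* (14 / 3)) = 4073125 / 3072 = 1325.89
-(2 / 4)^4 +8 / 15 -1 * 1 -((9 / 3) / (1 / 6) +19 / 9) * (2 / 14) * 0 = -127 / 240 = -0.53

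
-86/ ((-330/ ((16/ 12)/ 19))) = 172/ 9405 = 0.02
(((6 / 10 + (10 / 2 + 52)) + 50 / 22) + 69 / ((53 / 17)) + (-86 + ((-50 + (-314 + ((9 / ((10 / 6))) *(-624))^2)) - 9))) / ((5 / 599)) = 99123736525273 / 72875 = 1360188494.34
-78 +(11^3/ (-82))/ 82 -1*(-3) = -505631/ 6724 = -75.20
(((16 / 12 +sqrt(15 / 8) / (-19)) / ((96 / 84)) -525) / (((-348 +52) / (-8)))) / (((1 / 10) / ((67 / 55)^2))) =-14108927 / 67155 -31423 * sqrt(30) / 6805040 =-210.12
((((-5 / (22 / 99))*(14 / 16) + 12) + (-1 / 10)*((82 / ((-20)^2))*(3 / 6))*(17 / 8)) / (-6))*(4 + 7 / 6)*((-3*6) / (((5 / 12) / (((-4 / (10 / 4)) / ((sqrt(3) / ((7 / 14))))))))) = 7647607*sqrt(3) / 100000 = 132.46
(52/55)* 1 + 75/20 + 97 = 22373/220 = 101.70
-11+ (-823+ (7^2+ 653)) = -132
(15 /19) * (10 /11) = 150 /209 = 0.72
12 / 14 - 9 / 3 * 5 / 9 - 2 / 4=-1.31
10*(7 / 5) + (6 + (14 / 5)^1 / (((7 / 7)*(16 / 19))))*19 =7647 / 40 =191.18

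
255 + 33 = 288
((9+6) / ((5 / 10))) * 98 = 2940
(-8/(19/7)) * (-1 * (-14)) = -784/19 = -41.26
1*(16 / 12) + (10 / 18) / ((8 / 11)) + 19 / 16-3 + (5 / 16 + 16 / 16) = 115 / 72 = 1.60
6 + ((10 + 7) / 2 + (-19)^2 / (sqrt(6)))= 29 / 2 + 361*sqrt(6) / 6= 161.88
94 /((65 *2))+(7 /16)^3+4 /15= 857413 /798720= 1.07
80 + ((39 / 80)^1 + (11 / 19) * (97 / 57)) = 7058797 / 86640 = 81.47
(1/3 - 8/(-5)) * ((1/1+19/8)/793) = 261/31720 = 0.01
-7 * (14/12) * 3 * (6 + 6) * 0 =0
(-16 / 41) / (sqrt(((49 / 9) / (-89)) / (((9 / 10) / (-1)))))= -72 * sqrt(890) / 1435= -1.50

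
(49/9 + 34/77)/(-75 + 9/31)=-126449/1604988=-0.08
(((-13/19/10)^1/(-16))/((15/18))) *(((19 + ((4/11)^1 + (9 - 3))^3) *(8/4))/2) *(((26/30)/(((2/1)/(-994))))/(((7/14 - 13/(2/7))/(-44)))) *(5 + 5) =-3437077553/574750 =-5980.13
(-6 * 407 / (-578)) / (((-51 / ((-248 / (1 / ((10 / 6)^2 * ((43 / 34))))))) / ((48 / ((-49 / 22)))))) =-19097091200 / 12277587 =-1555.44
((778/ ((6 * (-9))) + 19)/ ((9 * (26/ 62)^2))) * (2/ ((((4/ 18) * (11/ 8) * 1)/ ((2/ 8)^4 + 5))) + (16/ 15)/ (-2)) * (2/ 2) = 5068015129/ 54208440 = 93.49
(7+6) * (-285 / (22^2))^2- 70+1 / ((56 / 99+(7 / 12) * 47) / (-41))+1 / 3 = -518828290297 / 7787372208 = -66.62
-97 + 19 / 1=-78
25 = 25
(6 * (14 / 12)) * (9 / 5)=63 / 5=12.60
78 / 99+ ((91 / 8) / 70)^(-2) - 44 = -29794 / 5577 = -5.34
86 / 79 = 1.09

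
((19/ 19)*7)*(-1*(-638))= 4466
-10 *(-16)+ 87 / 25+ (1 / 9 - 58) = 23758 / 225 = 105.59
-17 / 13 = -1.31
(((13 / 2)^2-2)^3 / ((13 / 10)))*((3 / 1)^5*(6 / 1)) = 15211609245 / 208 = 73132736.75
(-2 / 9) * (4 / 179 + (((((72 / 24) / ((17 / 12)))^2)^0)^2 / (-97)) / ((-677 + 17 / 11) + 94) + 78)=-8664675961 / 499741866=-17.34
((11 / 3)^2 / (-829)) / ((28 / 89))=-10769 / 208908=-0.05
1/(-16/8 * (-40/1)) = 1/80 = 0.01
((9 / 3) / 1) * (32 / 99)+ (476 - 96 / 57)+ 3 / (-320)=95359399 / 200640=475.28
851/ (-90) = -851/ 90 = -9.46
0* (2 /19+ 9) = 0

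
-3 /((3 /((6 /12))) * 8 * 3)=-0.02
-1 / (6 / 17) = -2.83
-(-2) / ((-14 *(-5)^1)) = 1 / 35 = 0.03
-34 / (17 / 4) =-8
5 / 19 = 0.26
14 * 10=140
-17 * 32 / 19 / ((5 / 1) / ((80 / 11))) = -8704 / 209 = -41.65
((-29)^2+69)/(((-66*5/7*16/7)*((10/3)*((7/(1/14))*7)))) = -13/3520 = -0.00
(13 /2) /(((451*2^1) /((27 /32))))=351 /57728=0.01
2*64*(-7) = -896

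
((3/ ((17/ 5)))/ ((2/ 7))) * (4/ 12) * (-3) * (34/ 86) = -105/ 86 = -1.22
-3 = -3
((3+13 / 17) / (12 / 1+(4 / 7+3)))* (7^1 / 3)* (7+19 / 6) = 95648 / 16677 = 5.74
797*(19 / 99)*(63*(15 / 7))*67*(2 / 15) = 2029162 / 11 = 184469.27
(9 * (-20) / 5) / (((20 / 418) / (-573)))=431125.20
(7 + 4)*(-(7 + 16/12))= -275/3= -91.67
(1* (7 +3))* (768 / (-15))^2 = 131072 / 5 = 26214.40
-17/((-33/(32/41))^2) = -17408/1830609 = -0.01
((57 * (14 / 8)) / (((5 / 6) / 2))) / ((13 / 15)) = 3591 / 13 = 276.23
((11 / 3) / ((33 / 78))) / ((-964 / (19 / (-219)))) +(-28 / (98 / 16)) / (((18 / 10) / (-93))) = 523569409 / 2216718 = 236.19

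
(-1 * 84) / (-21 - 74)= 84 / 95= 0.88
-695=-695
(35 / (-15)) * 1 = -7 / 3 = -2.33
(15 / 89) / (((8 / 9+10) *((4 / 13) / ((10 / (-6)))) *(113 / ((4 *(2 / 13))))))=-225 / 492793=-0.00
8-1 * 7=1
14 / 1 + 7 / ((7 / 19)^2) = 459 / 7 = 65.57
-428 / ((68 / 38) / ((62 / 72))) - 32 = -72815 / 306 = -237.96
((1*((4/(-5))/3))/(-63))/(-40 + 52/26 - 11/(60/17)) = -16/155421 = -0.00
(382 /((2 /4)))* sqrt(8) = 1528* sqrt(2) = 2160.92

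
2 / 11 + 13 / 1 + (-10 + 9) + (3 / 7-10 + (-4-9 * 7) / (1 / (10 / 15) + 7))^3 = -98334524557 / 18536749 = -5304.84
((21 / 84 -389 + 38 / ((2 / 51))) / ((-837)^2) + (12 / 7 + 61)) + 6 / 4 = 1259639309 / 19615932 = 64.22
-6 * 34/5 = -204/5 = -40.80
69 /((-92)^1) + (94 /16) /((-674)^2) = -0.75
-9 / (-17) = 9 / 17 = 0.53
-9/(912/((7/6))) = -7/608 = -0.01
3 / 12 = 1 / 4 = 0.25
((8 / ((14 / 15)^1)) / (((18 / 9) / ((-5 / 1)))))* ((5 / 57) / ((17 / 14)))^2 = -35000 / 312987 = -0.11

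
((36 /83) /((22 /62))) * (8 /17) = 8928 /15521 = 0.58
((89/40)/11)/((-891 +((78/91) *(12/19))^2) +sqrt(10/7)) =-4960910598903/21845305518097160 - 3978309167 *sqrt(70)/109226527590485800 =-0.00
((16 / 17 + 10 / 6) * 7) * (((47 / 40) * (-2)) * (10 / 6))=-43757 / 612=-71.50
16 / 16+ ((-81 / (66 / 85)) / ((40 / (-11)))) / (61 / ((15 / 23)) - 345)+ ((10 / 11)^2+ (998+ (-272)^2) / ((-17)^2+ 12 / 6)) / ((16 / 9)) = 103624891531 / 708351424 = 146.29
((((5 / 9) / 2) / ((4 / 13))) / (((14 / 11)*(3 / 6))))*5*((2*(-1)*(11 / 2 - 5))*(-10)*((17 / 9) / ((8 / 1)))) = 16.75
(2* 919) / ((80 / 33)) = 30327 / 40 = 758.18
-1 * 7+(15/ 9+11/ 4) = -31/ 12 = -2.58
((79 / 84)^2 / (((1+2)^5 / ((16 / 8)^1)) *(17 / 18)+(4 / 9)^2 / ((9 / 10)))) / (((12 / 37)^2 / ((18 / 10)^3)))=56056718169 / 131418392000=0.43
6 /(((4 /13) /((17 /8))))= 663 /16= 41.44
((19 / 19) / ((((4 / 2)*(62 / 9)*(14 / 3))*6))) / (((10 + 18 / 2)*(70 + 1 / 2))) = 3 / 1550248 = 0.00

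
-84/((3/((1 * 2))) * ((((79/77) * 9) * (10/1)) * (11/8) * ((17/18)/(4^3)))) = -200704/6715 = -29.89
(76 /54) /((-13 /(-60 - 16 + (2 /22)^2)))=116470 /14157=8.23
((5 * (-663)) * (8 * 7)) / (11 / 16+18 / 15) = -14851200 / 151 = -98352.32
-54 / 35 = -1.54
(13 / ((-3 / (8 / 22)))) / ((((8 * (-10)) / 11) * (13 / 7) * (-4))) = -7 / 240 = -0.03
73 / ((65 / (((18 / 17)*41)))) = 53874 / 1105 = 48.75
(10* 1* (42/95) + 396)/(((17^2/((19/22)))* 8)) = 951/6358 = 0.15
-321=-321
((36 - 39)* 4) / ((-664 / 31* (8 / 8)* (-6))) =-31 / 332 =-0.09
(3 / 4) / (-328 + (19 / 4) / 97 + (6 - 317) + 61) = -291 / 224245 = -0.00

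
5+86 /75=6.15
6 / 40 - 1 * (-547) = 10943 / 20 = 547.15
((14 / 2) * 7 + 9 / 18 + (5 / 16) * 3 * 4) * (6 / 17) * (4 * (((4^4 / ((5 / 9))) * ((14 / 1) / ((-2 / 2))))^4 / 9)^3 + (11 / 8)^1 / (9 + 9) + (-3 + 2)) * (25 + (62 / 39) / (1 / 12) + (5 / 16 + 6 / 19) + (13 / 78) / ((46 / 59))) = 871716663683176438731274316241905580287725921090209441641825063 / 36216375000000000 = 24069682945440465500240550000000000000000000000.00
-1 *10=-10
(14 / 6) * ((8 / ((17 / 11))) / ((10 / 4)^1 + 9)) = 1232 / 1173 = 1.05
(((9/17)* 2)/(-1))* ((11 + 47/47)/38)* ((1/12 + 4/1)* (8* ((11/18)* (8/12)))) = -4.45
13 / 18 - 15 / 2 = -61 / 9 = -6.78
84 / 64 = 21 / 16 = 1.31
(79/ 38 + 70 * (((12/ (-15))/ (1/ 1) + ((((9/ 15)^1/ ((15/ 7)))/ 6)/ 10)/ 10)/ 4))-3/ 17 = -12.09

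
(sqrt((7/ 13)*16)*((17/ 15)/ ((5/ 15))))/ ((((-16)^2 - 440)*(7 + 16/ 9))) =-153*sqrt(91)/ 236210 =-0.01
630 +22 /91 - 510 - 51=6301 /91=69.24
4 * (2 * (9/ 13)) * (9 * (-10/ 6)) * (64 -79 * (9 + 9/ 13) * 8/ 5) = 16301952/ 169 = 96461.25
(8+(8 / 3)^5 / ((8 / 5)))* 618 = 4619344 / 81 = 57028.94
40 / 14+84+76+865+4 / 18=64769 / 63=1028.08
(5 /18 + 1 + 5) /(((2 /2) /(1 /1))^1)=113 /18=6.28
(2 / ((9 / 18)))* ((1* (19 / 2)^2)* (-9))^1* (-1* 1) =3249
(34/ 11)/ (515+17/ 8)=272/ 45507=0.01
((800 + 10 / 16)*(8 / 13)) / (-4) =-123.17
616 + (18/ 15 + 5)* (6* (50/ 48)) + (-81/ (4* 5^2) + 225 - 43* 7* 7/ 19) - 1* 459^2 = -199417307/ 950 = -209912.95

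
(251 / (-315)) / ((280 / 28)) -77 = -242801 / 3150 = -77.08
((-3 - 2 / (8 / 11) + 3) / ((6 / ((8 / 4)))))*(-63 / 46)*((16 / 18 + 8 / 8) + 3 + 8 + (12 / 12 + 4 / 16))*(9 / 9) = 39193 / 2208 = 17.75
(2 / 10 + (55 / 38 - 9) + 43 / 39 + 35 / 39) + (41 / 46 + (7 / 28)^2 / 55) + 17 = 4822309 / 384560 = 12.54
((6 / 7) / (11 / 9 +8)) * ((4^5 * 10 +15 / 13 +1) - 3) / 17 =7187886 / 128401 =55.98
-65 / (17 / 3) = -11.47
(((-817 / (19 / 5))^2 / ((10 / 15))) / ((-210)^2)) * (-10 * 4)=-9245 / 147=-62.89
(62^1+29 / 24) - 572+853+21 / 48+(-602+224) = -1601 / 48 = -33.35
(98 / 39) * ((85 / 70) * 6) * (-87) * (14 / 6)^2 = -338198 / 39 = -8671.74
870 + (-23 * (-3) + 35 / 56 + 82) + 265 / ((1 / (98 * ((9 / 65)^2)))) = 10271897 / 6760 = 1519.51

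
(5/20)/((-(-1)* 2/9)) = 9/8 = 1.12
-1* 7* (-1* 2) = 14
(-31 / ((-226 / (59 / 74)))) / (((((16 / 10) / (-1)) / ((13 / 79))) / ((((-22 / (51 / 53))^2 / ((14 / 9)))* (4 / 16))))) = -40407703765 / 42764472128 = -0.94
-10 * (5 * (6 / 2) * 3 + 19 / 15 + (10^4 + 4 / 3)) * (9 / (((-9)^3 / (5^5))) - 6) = 40313204 / 9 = 4479244.89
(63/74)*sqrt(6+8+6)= 63*sqrt(5)/37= 3.81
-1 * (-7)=7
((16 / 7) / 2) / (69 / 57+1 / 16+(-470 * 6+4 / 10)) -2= -59986158 / 29986999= -2.00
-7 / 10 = -0.70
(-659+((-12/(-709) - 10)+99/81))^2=18155967604324/40717161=445904.56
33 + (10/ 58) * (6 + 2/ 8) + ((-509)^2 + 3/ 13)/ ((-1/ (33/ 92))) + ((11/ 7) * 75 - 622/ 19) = -428139679221/ 4612972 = -92812.11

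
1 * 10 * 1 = 10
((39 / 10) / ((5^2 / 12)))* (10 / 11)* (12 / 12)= 468 / 275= 1.70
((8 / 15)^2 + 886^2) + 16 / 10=176624524 / 225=784997.88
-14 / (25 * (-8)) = 0.07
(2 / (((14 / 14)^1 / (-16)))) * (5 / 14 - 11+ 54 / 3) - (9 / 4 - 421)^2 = -19665743 / 112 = -175586.99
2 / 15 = 0.13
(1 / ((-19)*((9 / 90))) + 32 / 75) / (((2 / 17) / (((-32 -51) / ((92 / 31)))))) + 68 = 12020411 / 131100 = 91.69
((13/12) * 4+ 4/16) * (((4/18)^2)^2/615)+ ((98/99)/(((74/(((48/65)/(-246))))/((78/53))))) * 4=-56980268/261117925695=-0.00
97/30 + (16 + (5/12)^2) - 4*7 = -6187/720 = -8.59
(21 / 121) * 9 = 189 / 121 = 1.56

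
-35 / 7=-5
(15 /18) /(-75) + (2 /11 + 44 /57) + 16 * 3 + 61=2068021 /18810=109.94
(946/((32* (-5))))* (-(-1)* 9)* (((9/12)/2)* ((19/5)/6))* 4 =-80883/1600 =-50.55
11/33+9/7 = 34/21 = 1.62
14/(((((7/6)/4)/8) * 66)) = 64/11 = 5.82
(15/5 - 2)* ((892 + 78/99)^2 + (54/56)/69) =558998091737/701316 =797070.21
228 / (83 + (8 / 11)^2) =9196 / 3369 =2.73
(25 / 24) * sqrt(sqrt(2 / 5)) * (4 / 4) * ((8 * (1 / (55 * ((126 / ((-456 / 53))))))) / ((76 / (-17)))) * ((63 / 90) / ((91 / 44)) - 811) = -895781 * 2^(1 / 4) * 5^(3 / 4) / 2387385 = -1.49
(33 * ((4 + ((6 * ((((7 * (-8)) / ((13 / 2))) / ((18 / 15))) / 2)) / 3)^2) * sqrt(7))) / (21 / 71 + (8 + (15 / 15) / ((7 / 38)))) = 461874028 * sqrt(7) / 3458247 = 353.36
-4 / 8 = -1 / 2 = -0.50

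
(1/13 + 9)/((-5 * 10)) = -59/325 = -0.18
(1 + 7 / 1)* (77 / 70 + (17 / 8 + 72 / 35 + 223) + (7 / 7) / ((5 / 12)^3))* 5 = 1694743 / 175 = 9684.25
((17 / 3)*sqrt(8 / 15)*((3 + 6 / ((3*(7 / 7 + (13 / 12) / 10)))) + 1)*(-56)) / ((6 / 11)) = -1154912*sqrt(30) / 2565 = -2466.17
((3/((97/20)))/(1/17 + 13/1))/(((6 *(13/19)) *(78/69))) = 37145/3639246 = 0.01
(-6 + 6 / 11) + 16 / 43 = -2404 / 473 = -5.08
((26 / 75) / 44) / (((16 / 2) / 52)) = 0.05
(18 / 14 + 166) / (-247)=-1171 / 1729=-0.68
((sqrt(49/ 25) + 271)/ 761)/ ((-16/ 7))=-4767/ 30440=-0.16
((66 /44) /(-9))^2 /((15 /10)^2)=1 /81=0.01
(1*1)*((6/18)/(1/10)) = 10/3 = 3.33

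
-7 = -7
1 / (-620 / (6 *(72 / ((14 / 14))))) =-108 / 155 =-0.70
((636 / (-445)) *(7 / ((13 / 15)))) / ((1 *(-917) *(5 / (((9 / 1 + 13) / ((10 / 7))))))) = 146916 / 3789175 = 0.04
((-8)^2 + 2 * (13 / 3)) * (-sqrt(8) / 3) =-436 * sqrt(2) / 9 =-68.51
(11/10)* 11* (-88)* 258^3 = -91431777888/5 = -18286355577.60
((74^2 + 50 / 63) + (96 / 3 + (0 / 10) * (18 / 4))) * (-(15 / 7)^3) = -130145250 / 2401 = -54204.60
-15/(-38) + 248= 248.39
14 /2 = 7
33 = 33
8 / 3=2.67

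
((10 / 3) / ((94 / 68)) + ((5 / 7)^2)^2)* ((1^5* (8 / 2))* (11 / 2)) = 19898230 / 338541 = 58.78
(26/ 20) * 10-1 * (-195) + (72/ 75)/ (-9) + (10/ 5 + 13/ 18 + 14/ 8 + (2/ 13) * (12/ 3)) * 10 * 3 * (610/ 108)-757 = 32954693/ 105300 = 312.96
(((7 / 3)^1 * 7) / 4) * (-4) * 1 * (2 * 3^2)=-294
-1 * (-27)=27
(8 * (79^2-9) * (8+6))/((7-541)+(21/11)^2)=-84456064/64173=-1316.07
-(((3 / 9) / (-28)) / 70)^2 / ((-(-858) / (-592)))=37 / 1854052200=0.00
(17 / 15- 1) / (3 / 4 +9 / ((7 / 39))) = 56 / 21375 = 0.00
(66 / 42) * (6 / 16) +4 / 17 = 785 / 952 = 0.82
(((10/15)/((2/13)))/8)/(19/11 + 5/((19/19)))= 0.08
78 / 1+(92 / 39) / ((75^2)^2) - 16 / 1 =76507031342 / 1233984375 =62.00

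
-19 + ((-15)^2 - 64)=142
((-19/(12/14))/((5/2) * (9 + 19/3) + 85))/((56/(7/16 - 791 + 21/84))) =48051/18944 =2.54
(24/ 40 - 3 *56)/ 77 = -837/ 385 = -2.17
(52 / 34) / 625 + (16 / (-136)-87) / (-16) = 54473 / 10000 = 5.45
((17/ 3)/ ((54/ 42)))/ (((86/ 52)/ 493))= 1525342/ 1161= 1313.82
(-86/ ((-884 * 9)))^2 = 1849/ 15824484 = 0.00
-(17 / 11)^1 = -17 / 11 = -1.55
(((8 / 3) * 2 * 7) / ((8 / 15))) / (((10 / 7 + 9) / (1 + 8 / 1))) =4410 / 73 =60.41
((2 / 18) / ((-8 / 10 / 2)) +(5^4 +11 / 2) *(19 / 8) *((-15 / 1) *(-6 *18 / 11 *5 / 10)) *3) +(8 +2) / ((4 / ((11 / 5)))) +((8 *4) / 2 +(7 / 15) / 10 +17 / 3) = 6550324949 / 19800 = 330824.49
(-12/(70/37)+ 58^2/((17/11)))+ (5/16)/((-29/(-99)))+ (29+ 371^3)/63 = 2019392684741/2484720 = 812724.45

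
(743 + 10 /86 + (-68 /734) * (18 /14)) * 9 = 738690012 /110467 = 6686.97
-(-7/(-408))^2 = -49/166464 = -0.00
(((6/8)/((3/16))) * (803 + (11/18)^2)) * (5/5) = 260293/81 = 3213.49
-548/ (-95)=548/ 95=5.77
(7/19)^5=16807/2476099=0.01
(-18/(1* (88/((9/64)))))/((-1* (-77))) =-81/216832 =-0.00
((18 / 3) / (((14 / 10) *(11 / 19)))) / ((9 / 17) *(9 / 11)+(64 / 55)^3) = 146561250 / 39771011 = 3.69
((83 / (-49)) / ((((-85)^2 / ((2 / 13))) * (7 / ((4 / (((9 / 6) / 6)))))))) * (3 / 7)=-7968 / 225513925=-0.00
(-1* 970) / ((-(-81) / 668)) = -647960 / 81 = -7999.51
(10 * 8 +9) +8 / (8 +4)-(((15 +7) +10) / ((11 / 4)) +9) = 69.03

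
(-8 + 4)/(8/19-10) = 38/91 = 0.42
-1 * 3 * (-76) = 228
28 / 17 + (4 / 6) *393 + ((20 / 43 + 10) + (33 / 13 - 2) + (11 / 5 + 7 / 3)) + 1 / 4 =159327661 / 570180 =279.43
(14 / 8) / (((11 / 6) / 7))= 147 / 22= 6.68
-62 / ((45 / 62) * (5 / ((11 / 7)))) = -42284 / 1575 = -26.85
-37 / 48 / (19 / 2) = -37 / 456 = -0.08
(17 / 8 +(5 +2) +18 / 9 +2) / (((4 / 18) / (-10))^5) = -19375453125 / 8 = -2421931640.62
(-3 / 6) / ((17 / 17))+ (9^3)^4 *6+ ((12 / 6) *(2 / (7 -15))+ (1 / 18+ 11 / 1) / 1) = 30502389940129 / 18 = 1694577218896.06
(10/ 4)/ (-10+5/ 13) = -13/ 50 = -0.26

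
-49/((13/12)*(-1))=588/13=45.23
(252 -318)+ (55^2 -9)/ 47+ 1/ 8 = -641/ 376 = -1.70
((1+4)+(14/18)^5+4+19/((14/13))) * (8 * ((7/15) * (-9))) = -17808460/19683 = -904.76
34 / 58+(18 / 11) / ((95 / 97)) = 2.26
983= 983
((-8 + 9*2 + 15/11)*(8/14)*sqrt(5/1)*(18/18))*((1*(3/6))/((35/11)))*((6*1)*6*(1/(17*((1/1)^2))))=1800*sqrt(5)/833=4.83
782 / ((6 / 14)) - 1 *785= 3119 / 3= 1039.67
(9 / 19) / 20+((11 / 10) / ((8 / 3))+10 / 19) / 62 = 3659 / 94240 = 0.04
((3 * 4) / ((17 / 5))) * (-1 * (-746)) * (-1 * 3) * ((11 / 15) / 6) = -16412 / 17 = -965.41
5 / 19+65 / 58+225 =249475 / 1102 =226.38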